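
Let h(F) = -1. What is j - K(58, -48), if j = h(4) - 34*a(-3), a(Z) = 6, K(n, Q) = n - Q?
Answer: -311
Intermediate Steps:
j = -205 (j = -1 - 34*6 = -1 - 204 = -205)
j - K(58, -48) = -205 - (58 - 1*(-48)) = -205 - (58 + 48) = -205 - 1*106 = -205 - 106 = -311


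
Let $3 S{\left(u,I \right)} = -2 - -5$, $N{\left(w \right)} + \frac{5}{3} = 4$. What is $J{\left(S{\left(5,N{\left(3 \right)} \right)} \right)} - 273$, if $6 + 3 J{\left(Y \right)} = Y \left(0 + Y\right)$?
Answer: $- \frac{824}{3} \approx -274.67$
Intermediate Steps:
$N{\left(w \right)} = \frac{7}{3}$ ($N{\left(w \right)} = - \frac{5}{3} + 4 = \frac{7}{3}$)
$S{\left(u,I \right)} = 1$ ($S{\left(u,I \right)} = \frac{-2 - -5}{3} = \frac{-2 + 5}{3} = \frac{1}{3} \cdot 3 = 1$)
$J{\left(Y \right)} = -2 + \frac{Y^{2}}{3}$ ($J{\left(Y \right)} = -2 + \frac{Y \left(0 + Y\right)}{3} = -2 + \frac{Y Y}{3} = -2 + \frac{Y^{2}}{3}$)
$J{\left(S{\left(5,N{\left(3 \right)} \right)} \right)} - 273 = \left(-2 + \frac{1^{2}}{3}\right) - 273 = \left(-2 + \frac{1}{3} \cdot 1\right) - 273 = \left(-2 + \frac{1}{3}\right) - 273 = - \frac{5}{3} - 273 = - \frac{824}{3}$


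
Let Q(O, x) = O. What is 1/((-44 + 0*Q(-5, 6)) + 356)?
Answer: 1/312 ≈ 0.0032051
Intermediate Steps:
1/((-44 + 0*Q(-5, 6)) + 356) = 1/((-44 + 0*(-5)) + 356) = 1/((-44 + 0) + 356) = 1/(-44 + 356) = 1/312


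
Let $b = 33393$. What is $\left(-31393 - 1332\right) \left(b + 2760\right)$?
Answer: $-1183106925$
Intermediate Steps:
$\left(-31393 - 1332\right) \left(b + 2760\right) = \left(-31393 - 1332\right) \left(33393 + 2760\right) = \left(-32725\right) 36153 = -1183106925$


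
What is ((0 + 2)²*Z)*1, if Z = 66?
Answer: 264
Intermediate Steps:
((0 + 2)²*Z)*1 = ((0 + 2)²*66)*1 = (2²*66)*1 = (4*66)*1 = 264*1 = 264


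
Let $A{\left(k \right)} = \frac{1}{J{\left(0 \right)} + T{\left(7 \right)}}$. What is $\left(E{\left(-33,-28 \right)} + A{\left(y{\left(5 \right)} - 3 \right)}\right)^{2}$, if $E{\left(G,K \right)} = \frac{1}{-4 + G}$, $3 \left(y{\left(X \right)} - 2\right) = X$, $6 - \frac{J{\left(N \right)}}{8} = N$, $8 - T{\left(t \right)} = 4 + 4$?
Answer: $\frac{121}{3154176} \approx 3.8362 \cdot 10^{-5}$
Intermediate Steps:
$T{\left(t \right)} = 0$ ($T{\left(t \right)} = 8 - \left(4 + 4\right) = 8 - 8 = 0$)
$J{\left(N \right)} = 48 - 8 N$
$y{\left(X \right)} = 2 + \frac{X}{3}$
$A{\left(k \right)} = \frac{1}{48}$ ($A{\left(k \right)} = \frac{1}{\left(48 - 0\right) + 0} = \frac{1}{\left(48 + 0\right) + 0} = \frac{1}{48 + 0} = \frac{1}{48}$)
$\left(E{\left(-33,-28 \right)} + A{\left(y{\left(5 \right)} - 3 \right)}\right)^{2} = \left(\frac{1}{-4 - 33} + \frac{1}{48}\right)^{2} = \left(\frac{1}{-37} + \frac{1}{48}\right)^{2} = \left(- \frac{1}{37} + \frac{1}{48}\right)^{2} = \left(- \frac{11}{1776}\right)^{2} = \frac{121}{3154176}$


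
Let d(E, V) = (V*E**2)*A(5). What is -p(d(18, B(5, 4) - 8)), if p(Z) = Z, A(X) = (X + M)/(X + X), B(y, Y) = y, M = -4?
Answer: 486/5 ≈ 97.200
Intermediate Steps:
A(X) = (-4 + X)/(2*X) (A(X) = (X - 4)/(X + X) = (-4 + X)/((2*X)) = (-4 + X)*(1/(2*X)) = (-4 + X)/(2*X))
d(E, V) = V*E**2/10 (d(E, V) = (V*E**2)*((1/2)*(-4 + 5)/5) = (V*E**2)*((1/2)*(1/5)*1) = (V*E**2)*(1/10) = V*E**2/10)
-p(d(18, B(5, 4) - 8)) = -(5 - 8)*18**2/10 = -(-3)*324/10 = -1*(-486/5) = 486/5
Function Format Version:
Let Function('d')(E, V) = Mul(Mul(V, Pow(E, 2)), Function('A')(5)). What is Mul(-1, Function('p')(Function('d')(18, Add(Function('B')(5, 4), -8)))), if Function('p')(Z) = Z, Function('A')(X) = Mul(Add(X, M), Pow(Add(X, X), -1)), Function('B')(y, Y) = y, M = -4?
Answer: Rational(486, 5) ≈ 97.200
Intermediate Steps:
Function('A')(X) = Mul(Rational(1, 2), Pow(X, -1), Add(-4, X)) (Function('A')(X) = Mul(Add(X, -4), Pow(Add(X, X), -1)) = Mul(Add(-4, X), Pow(Mul(2, X), -1)) = Mul(Add(-4, X), Mul(Rational(1, 2), Pow(X, -1))) = Mul(Rational(1, 2), Pow(X, -1), Add(-4, X)))
Function('d')(E, V) = Mul(Rational(1, 10), V, Pow(E, 2)) (Function('d')(E, V) = Mul(Mul(V, Pow(E, 2)), Mul(Rational(1, 2), Pow(5, -1), Add(-4, 5))) = Mul(Mul(V, Pow(E, 2)), Mul(Rational(1, 2), Rational(1, 5), 1)) = Mul(Mul(V, Pow(E, 2)), Rational(1, 10)) = Mul(Rational(1, 10), V, Pow(E, 2)))
Mul(-1, Function('p')(Function('d')(18, Add(Function('B')(5, 4), -8)))) = Mul(-1, Mul(Rational(1, 10), Add(5, -8), Pow(18, 2))) = Mul(-1, Mul(Rational(1, 10), -3, 324)) = Mul(-1, Rational(-486, 5)) = Rational(486, 5)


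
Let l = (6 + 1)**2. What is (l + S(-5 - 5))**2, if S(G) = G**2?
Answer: 22201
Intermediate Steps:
l = 49 (l = 7**2 = 49)
(l + S(-5 - 5))**2 = (49 + (-5 - 5)**2)**2 = (49 + (-10)**2)**2 = (49 + 100)**2 = 149**2 = 22201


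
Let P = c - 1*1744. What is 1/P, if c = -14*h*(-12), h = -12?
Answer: -1/3760 ≈ -0.00026596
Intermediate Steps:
c = -2016 (c = -14*(-12)*(-12) = 168*(-12) = -2016)
P = -3760 (P = -2016 - 1*1744 = -2016 - 1744 = -3760)
1/P = 1/(-3760) = -1/3760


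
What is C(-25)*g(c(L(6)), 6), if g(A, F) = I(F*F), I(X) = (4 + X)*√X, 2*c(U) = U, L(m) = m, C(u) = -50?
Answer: -12000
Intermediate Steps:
c(U) = U/2
I(X) = √X*(4 + X)
g(A, F) = √(F²)*(4 + F²) (g(A, F) = √(F*F)*(4 + F*F) = √(F²)*(4 + F²))
C(-25)*g(c(L(6)), 6) = -50*√(6²)*(4 + 6²) = -50*√36*(4 + 36) = -300*40 = -50*240 = -12000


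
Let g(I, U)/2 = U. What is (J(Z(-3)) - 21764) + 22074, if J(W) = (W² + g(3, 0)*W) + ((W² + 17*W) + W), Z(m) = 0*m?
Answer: 310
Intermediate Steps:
Z(m) = 0
g(I, U) = 2*U
J(W) = 2*W² + 18*W (J(W) = (W² + (2*0)*W) + ((W² + 17*W) + W) = (W² + 0*W) + (W² + 18*W) = (W² + 0) + (W² + 18*W) = W² + (W² + 18*W) = 2*W² + 18*W)
(J(Z(-3)) - 21764) + 22074 = (2*0*(9 + 0) - 21764) + 22074 = (2*0*9 - 21764) + 22074 = (0 - 21764) + 22074 = -21764 + 22074 = 310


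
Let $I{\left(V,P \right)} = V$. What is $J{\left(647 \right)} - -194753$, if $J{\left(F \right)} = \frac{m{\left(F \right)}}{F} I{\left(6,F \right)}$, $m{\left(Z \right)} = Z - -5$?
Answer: $\frac{126009103}{647} \approx 1.9476 \cdot 10^{5}$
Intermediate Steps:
$m{\left(Z \right)} = 5 + Z$ ($m{\left(Z \right)} = Z + 5 = 5 + Z$)
$J{\left(F \right)} = \frac{6 \left(5 + F\right)}{F}$ ($J{\left(F \right)} = \frac{5 + F}{F} 6 = \frac{6 \left(5 + F\right)}{F}$)
$J{\left(647 \right)} - -194753 = \left(6 + \frac{30}{647}\right) - -194753 = \left(6 + 30 \cdot \frac{1}{647}\right) + 194753 = \left(6 + \frac{30}{647}\right) + 194753 = \frac{3912}{647} + 194753 = \frac{126009103}{647}$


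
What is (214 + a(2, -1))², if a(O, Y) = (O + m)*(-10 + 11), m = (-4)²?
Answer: 53824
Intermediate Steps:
m = 16
a(O, Y) = 16 + O (a(O, Y) = (O + 16)*(-10 + 11) = (16 + O)*1 = 16 + O)
(214 + a(2, -1))² = (214 + (16 + 2))² = (214 + 18)² = 232² = 53824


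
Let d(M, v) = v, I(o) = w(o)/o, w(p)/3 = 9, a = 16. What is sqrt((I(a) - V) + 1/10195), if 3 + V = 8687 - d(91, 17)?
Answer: I*sqrt(14410487313005)/40780 ≈ 93.088*I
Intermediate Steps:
w(p) = 27 (w(p) = 3*9 = 27)
I(o) = 27/o
V = 8667 (V = -3 + (8687 - 1*17) = -3 + (8687 - 17) = -3 + 8670 = 8667)
sqrt((I(a) - V) + 1/10195) = sqrt((27/16 - 1*8667) + 1/10195) = sqrt((27*(1/16) - 8667) + 1/10195) = sqrt((27/16 - 8667) + 1/10195) = sqrt(-138645/16 + 1/10195) = sqrt(-1413485759/163120) = I*sqrt(14410487313005)/40780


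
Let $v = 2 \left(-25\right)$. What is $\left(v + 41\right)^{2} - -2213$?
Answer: $2294$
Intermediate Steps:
$v = -50$
$\left(v + 41\right)^{2} - -2213 = \left(-50 + 41\right)^{2} - -2213 = \left(-9\right)^{2} + 2213 = 81 + 2213 = 2294$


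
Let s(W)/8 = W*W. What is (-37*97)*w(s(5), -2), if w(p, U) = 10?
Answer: -35890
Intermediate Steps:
s(W) = 8*W**2 (s(W) = 8*(W*W) = 8*W**2)
(-37*97)*w(s(5), -2) = -37*97*10 = -3589*10 = -35890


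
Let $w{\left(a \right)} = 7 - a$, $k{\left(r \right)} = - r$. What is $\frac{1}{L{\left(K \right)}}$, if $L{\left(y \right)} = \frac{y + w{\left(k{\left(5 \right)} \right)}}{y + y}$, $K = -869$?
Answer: $\frac{1738}{857} \approx 2.028$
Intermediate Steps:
$L{\left(y \right)} = \frac{12 + y}{2 y}$ ($L{\left(y \right)} = \frac{y + \left(7 - \left(-1\right) 5\right)}{y + y} = \frac{y + \left(7 - -5\right)}{2 y} = \left(y + \left(7 + 5\right)\right) \frac{1}{2 y} = \left(y + 12\right) \frac{1}{2 y} = \left(12 + y\right) \frac{1}{2 y} = \frac{12 + y}{2 y}$)
$\frac{1}{L{\left(K \right)}} = \frac{1}{\frac{1}{2} \frac{1}{-869} \left(12 - 869\right)} = \frac{1}{\frac{1}{2} \left(- \frac{1}{869}\right) \left(-857\right)} = \frac{1}{\frac{857}{1738}} = \frac{1738}{857}$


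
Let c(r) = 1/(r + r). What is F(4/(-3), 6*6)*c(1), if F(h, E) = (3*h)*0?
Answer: 0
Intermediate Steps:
F(h, E) = 0
c(r) = 1/(2*r)
F(4/(-3), 6*6)*c(1) = 0*((½)/1) = 0*((½)*1) = 0*(½) = 0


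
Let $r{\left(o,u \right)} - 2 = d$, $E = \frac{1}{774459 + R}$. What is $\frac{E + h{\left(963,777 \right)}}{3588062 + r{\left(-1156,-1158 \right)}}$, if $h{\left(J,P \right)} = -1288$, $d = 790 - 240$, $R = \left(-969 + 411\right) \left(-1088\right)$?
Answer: $- \frac{1779453143}{4957896323682} \approx -0.00035891$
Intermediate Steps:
$R = 607104$ ($R = \left(-558\right) \left(-1088\right) = 607104$)
$E = \frac{1}{1381563}$ ($E = \frac{1}{774459 + 607104} = \frac{1}{1381563} \approx 7.2382 \cdot 10^{-7}$)
$d = 550$
$r{\left(o,u \right)} = 552$ ($r{\left(o,u \right)} = 2 + 550 = 552$)
$\frac{E + h{\left(963,777 \right)}}{3588062 + r{\left(-1156,-1158 \right)}} = \frac{\frac{1}{1381563} - 1288}{3588062 + 552} = - \frac{1779453143}{1381563 \cdot 3588614} = \left(- \frac{1779453143}{1381563}\right) \frac{1}{3588614} = - \frac{1779453143}{4957896323682}$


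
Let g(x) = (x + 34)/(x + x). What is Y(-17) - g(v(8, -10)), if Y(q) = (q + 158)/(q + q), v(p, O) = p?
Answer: -921/136 ≈ -6.7721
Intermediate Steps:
g(x) = (34 + x)/(2*x) (g(x) = (34 + x)/((2*x)) = (34 + x)*(1/(2*x)) = (34 + x)/(2*x))
Y(q) = (158 + q)/(2*q) (Y(q) = (158 + q)/((2*q)) = (158 + q)*(1/(2*q)) = (158 + q)/(2*q))
Y(-17) - g(v(8, -10)) = (1/2)*(158 - 17)/(-17) - (34 + 8)/(2*8) = (1/2)*(-1/17)*141 - 42/(2*8) = -141/34 - 1*21/8 = -141/34 - 21/8 = -921/136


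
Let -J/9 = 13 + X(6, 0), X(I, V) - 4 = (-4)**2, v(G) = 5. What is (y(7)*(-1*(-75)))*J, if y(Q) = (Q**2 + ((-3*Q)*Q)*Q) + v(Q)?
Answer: 21718125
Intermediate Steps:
X(I, V) = 20 (X(I, V) = 4 + (-4)**2 = 4 + 16 = 20)
J = -297 (J = -9*(13 + 20) = -9*33 = -297)
y(Q) = 5 + Q**2 - 3*Q**3 (y(Q) = (Q**2 + ((-3*Q)*Q)*Q) + 5 = (Q**2 + (-3*Q**2)*Q) + 5 = (Q**2 - 3*Q**3) + 5 = 5 + Q**2 - 3*Q**3)
(y(7)*(-1*(-75)))*J = ((5 + 7**2 - 3*7**3)*(-1*(-75)))*(-297) = ((5 + 49 - 3*343)*75)*(-297) = ((5 + 49 - 1029)*75)*(-297) = -975*75*(-297) = -73125*(-297) = 21718125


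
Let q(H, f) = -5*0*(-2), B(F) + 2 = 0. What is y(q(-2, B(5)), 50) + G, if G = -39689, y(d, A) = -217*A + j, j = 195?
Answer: -50344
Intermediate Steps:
B(F) = -2 (B(F) = -2 + 0 = -2)
q(H, f) = 0 (q(H, f) = 0*(-2) = 0)
y(d, A) = 195 - 217*A (y(d, A) = -217*A + 195 = 195 - 217*A)
y(q(-2, B(5)), 50) + G = (195 - 217*50) - 39689 = (195 - 10850) - 39689 = -10655 - 39689 = -50344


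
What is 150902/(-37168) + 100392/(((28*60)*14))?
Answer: 948723/4553080 ≈ 0.20837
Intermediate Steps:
150902/(-37168) + 100392/(((28*60)*14)) = 150902*(-1/37168) + 100392/((1680*14)) = -75451/18584 + 100392/23520 = -75451/18584 + 100392*(1/23520) = -75451/18584 + 4183/980 = 948723/4553080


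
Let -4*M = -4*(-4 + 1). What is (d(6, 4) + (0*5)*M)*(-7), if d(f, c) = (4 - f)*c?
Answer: 56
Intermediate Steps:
M = -3 (M = -(-1)*(-4 + 1) = -(-1)*(-3) = -¼*12 = -3)
d(f, c) = c*(4 - f)
(d(6, 4) + (0*5)*M)*(-7) = (4*(4 - 1*6) + (0*5)*(-3))*(-7) = (4*(4 - 6) + 0*(-3))*(-7) = (4*(-2) + 0)*(-7) = (-8 + 0)*(-7) = -8*(-7) = 56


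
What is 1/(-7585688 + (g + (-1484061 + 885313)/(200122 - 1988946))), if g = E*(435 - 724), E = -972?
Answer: -447206/3266741294993 ≈ -1.3690e-7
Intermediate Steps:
g = 280908 (g = -972*(435 - 724) = -972*(-289) = 280908)
1/(-7585688 + (g + (-1484061 + 885313)/(200122 - 1988946))) = 1/(-7585688 + (280908 + (-1484061 + 885313)/(200122 - 1988946))) = 1/(-7585688 + (280908 - 598748/(-1788824))) = 1/(-7585688 + (280908 - 598748*(-1/1788824))) = 1/(-7585688 + (280908 + 149687/447206)) = 1/(-7585688 + 125623892735/447206) = 1/(-3266741294993/447206) = -447206/3266741294993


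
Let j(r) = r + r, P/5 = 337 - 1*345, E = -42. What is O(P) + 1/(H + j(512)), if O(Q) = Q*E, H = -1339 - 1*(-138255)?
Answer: 231739201/137940 ≈ 1680.0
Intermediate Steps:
H = 136916 (H = -1339 + 138255 = 136916)
P = -40 (P = 5*(337 - 1*345) = 5*(337 - 345) = 5*(-8) = -40)
O(Q) = -42*Q (O(Q) = Q*(-42) = -42*Q)
j(r) = 2*r
O(P) + 1/(H + j(512)) = -42*(-40) + 1/(136916 + 2*512) = 1680 + 1/(136916 + 1024) = 1680 + 1/137940 = 231739201/137940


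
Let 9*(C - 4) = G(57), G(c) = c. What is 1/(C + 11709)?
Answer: 3/35158 ≈ 8.5329e-5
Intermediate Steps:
C = 31/3 (C = 4 + (⅑)*57 = 4 + 19/3 = 31/3 ≈ 10.333)
1/(C + 11709) = 1/(31/3 + 11709) = 1/(35158/3) = 3/35158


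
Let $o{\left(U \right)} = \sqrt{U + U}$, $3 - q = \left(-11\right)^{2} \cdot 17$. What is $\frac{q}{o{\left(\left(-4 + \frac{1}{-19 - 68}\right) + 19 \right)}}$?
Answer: $- \frac{1027 \sqrt{14181}}{326} \approx -375.15$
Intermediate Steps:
$q = -2054$ ($q = 3 - \left(-11\right)^{2} \cdot 17 = 3 - 121 \cdot 17 = 3 - 2057 = -2054$)
$o{\left(U \right)} = \sqrt{2} \sqrt{U}$ ($o{\left(U \right)} = \sqrt{2 U} = \sqrt{2} \sqrt{U}$)
$\frac{q}{o{\left(\left(-4 + \frac{1}{-19 - 68}\right) + 19 \right)}} = - \frac{2054}{\sqrt{2} \sqrt{\left(-4 + \frac{1}{-19 - 68}\right) + 19}} = - \frac{2054}{\sqrt{2} \sqrt{\left(-4 + \frac{1}{-87}\right) + 19}} = - \frac{2054}{\sqrt{2} \sqrt{\left(-4 - \frac{1}{87}\right) + 19}} = - \frac{2054}{\sqrt{2} \sqrt{- \frac{349}{87} + 19}} = - \frac{2054}{\sqrt{2} \sqrt{\frac{1304}{87}}} = - \frac{2054}{\sqrt{2} \frac{2 \sqrt{28362}}{87}} = - \frac{2054}{\frac{4}{87} \sqrt{14181}} = - 2054 \frac{\sqrt{14181}}{652} = - \frac{1027 \sqrt{14181}}{326}$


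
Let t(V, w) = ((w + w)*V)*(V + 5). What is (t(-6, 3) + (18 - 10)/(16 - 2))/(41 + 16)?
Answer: 256/399 ≈ 0.64160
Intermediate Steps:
t(V, w) = 2*V*w*(5 + V) (t(V, w) = ((2*w)*V)*(5 + V) = (2*V*w)*(5 + V) = 2*V*w*(5 + V))
(t(-6, 3) + (18 - 10)/(16 - 2))/(41 + 16) = (2*(-6)*3*(5 - 6) + (18 - 10)/(16 - 2))/(41 + 16) = (2*(-6)*3*(-1) + 8/14)/57 = (36 + 8*(1/14))/57 = (36 + 4/7)/57 = (1/57)*(256/7) = 256/399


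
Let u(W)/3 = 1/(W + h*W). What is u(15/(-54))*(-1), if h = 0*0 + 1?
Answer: 27/5 ≈ 5.4000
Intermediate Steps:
h = 1 (h = 0 + 1 = 1)
u(W) = 3/(2*W) (u(W) = 3/(W + 1*W) = 3/(W + W) = 3/((2*W)) = 3*(1/(2*W)) = 3/(2*W))
u(15/(-54))*(-1) = (3/(2*((15/(-54)))))*(-1) = (3/(2*((15*(-1/54)))))*(-1) = (3/(2*(-5/18)))*(-1) = ((3/2)*(-18/5))*(-1) = -27/5*(-1) = 27/5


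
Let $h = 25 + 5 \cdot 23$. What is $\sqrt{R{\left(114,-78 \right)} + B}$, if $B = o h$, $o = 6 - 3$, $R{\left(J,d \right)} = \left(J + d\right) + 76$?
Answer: $2 \sqrt{133} \approx 23.065$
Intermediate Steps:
$R{\left(J,d \right)} = 76 + J + d$
$h = 140$ ($h = 25 + 115 = 140$)
$o = 3$
$B = 420$ ($B = 3 \cdot 140 = 420$)
$\sqrt{R{\left(114,-78 \right)} + B} = \sqrt{\left(76 + 114 - 78\right) + 420} = \sqrt{112 + 420} = \sqrt{532} = 2 \sqrt{133}$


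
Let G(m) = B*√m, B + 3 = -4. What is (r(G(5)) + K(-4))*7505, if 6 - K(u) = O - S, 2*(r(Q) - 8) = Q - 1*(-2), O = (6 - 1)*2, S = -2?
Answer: 22515 - 52535*√5/2 ≈ -36221.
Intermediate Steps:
B = -7 (B = -3 - 4 = -7)
O = 10 (O = 5*2 = 10)
G(m) = -7*√m
r(Q) = 9 + Q/2 (r(Q) = 8 + (Q - 1*(-2))/2 = 8 + (Q + 2)/2 = 8 + (2 + Q)/2 = 8 + (1 + Q/2) = 9 + Q/2)
K(u) = -6 (K(u) = 6 - (10 - 1*(-2)) = 6 - (10 + 2) = 6 - 1*12 = 6 - 12 = -6)
(r(G(5)) + K(-4))*7505 = ((9 + (-7*√5)/2) - 6)*7505 = ((9 - 7*√5/2) - 6)*7505 = (3 - 7*√5/2)*7505 = 22515 - 52535*√5/2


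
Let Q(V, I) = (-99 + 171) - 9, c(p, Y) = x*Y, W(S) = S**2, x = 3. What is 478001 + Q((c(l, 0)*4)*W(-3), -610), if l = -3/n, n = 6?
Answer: 478064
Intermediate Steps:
l = -1/2 (l = -3/6 = -3*1/6 = -1/2 ≈ -0.50000)
c(p, Y) = 3*Y
Q(V, I) = 63 (Q(V, I) = 72 - 9 = 63)
478001 + Q((c(l, 0)*4)*W(-3), -610) = 478001 + 63 = 478064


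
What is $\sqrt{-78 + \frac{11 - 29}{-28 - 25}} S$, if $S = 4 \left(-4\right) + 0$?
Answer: $- \frac{224 i \sqrt{1113}}{53} \approx - 141.0 i$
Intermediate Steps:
$S = -16$ ($S = -16 + 0 = -16$)
$\sqrt{-78 + \frac{11 - 29}{-28 - 25}} S = \sqrt{-78 + \frac{11 - 29}{-28 - 25}} \left(-16\right) = \sqrt{-78 - \frac{18}{-53}} \left(-16\right) = \sqrt{-78 - - \frac{18}{53}} \left(-16\right) = \sqrt{-78 + \frac{18}{53}} \left(-16\right) = \sqrt{- \frac{4116}{53}} \left(-16\right) = \frac{14 i \sqrt{1113}}{53} \left(-16\right) = - \frac{224 i \sqrt{1113}}{53}$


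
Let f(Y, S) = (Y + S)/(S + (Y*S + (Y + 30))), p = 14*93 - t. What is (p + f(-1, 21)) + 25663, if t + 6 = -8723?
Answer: 1035146/29 ≈ 35695.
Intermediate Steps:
t = -8729 (t = -6 - 8723 = -8729)
p = 10031 (p = 14*93 - 1*(-8729) = 1302 + 8729 = 10031)
f(Y, S) = (S + Y)/(30 + S + Y + S*Y) (f(Y, S) = (S + Y)/(S + (S*Y + (30 + Y))) = (S + Y)/(S + (30 + Y + S*Y)) = (S + Y)/(30 + S + Y + S*Y))
(p + f(-1, 21)) + 25663 = (10031 + (21 - 1)/(30 + 21 - 1 + 21*(-1))) + 25663 = (10031 + 20/(30 + 21 - 1 - 21)) + 25663 = (10031 + 20/29) + 25663 = 290919/29 + 25663 = 1035146/29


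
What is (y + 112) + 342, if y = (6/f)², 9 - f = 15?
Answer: 455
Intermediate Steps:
f = -6 (f = 9 - 1*15 = 9 - 15 = -6)
y = 1 (y = (6/(-6))² = (6*(-⅙))² = (-1)² = 1)
(y + 112) + 342 = (1 + 112) + 342 = 113 + 342 = 455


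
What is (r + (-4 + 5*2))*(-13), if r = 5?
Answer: -143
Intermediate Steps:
(r + (-4 + 5*2))*(-13) = (5 + (-4 + 5*2))*(-13) = (5 + (-4 + 10))*(-13) = (5 + 6)*(-13) = 11*(-13) = -143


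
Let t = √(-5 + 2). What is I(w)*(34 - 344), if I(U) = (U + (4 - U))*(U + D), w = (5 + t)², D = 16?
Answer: -47120 - 12400*I*√3 ≈ -47120.0 - 21477.0*I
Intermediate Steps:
t = I*√3 (t = √(-3) = I*√3 ≈ 1.732*I)
w = (5 + I*√3)² ≈ 22.0 + 17.32*I
I(U) = 64 + 4*U (I(U) = (U + (4 - U))*(U + 16) = 4*(16 + U) = 64 + 4*U)
I(w)*(34 - 344) = (64 + 4*(5 + I*√3)²)*(34 - 344) = (64 + 4*(5 + I*√3)²)*(-310) = -19840 - 1240*(5 + I*√3)²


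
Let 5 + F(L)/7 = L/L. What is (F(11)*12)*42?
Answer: -14112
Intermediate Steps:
F(L) = -28 (F(L) = -35 + 7*(L/L) = -35 + 7*1 = -35 + 7 = -28)
(F(11)*12)*42 = -28*12*42 = -336*42 = -14112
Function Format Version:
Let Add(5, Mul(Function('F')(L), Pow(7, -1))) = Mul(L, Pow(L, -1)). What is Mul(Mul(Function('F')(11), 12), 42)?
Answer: -14112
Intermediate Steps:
Function('F')(L) = -28 (Function('F')(L) = Add(-35, Mul(7, Mul(L, Pow(L, -1)))) = Add(-35, Mul(7, 1)) = Add(-35, 7) = -28)
Mul(Mul(Function('F')(11), 12), 42) = Mul(Mul(-28, 12), 42) = Mul(-336, 42) = -14112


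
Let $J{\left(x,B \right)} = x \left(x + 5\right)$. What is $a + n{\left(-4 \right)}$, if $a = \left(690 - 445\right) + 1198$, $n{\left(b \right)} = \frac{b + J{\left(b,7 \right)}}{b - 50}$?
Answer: $\frac{38965}{27} \approx 1443.1$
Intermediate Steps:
$J{\left(x,B \right)} = x \left(5 + x\right)$
$n{\left(b \right)} = \frac{b + b \left(5 + b\right)}{-50 + b}$ ($n{\left(b \right)} = \frac{b + b \left(5 + b\right)}{b - 50} = \frac{b + b \left(5 + b\right)}{-50 + b}$)
$a = 1443$ ($a = 245 + 1198 = 1443$)
$a + n{\left(-4 \right)} = 1443 - \frac{4 \left(6 - 4\right)}{-50 - 4} = 1443 - 4 \frac{1}{-54} \cdot 2 = 1443 - \left(- \frac{2}{27}\right) 2 = 1443 + \frac{4}{27} = \frac{38965}{27}$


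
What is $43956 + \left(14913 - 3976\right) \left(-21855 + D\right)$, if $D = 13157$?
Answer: $-95086070$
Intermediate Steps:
$43956 + \left(14913 - 3976\right) \left(-21855 + D\right) = 43956 + \left(14913 - 3976\right) \left(-21855 + 13157\right) = 43956 + 10937 \left(-8698\right) = 43956 - 95130026 = -95086070$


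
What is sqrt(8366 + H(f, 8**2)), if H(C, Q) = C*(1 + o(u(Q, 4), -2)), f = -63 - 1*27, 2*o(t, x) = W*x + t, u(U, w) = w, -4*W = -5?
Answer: sqrt(32834)/2 ≈ 90.601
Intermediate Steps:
W = 5/4 (W = -1/4*(-5) = 5/4 ≈ 1.2500)
o(t, x) = t/2 + 5*x/8 (o(t, x) = (5*x/4 + t)/2 = (t + 5*x/4)/2 = t/2 + 5*x/8)
f = -90 (f = -63 - 27 = -90)
H(C, Q) = 7*C/4 (H(C, Q) = C*(1 + ((1/2)*4 + (5/8)*(-2))) = C*(1 + (2 - 5/4)) = C*(1 + 3/4) = C*(7/4) = 7*C/4)
sqrt(8366 + H(f, 8**2)) = sqrt(8366 + (7/4)*(-90)) = sqrt(8366 - 315/2) = sqrt(16417/2) = sqrt(32834)/2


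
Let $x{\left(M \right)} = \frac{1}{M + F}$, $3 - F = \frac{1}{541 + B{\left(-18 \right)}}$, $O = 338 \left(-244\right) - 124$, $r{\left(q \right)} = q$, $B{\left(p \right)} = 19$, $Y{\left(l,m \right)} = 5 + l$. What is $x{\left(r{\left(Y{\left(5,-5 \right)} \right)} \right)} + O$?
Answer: $- \frac{601215724}{7279} \approx -82596.0$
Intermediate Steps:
$O = -82596$ ($O = -82472 - 124 = -82596$)
$F = \frac{1679}{560}$ ($F = 3 - \frac{1}{541 + 19} = 3 - \frac{1}{560} = \frac{1679}{560} \approx 2.9982$)
$x{\left(M \right)} = \frac{1}{\frac{1679}{560} + M}$ ($x{\left(M \right)} = \frac{1}{M + \frac{1679}{560}} = \frac{1}{\frac{1679}{560} + M}$)
$x{\left(r{\left(Y{\left(5,-5 \right)} \right)} \right)} + O = \frac{560}{1679 + 560 \left(5 + 5\right)} - 82596 = \frac{560}{1679 + 560 \cdot 10} - 82596 = \frac{560}{1679 + 5600} - 82596 = \frac{560}{7279} - 82596 = - \frac{601215724}{7279}$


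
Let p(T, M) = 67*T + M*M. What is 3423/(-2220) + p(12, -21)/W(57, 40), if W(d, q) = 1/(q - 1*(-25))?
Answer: 59883359/740 ≈ 80924.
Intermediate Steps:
W(d, q) = 1/(25 + q) (W(d, q) = 1/(q + 25) = 1/(25 + q))
p(T, M) = M**2 + 67*T (p(T, M) = 67*T + M**2 = M**2 + 67*T)
3423/(-2220) + p(12, -21)/W(57, 40) = 3423/(-2220) + ((-21)**2 + 67*12)/(1/(25 + 40)) = 3423*(-1/2220) + (441 + 804)/(1/65) = -1141/740 + 1245/(1/65) = -1141/740 + 1245*65 = -1141/740 + 80925 = 59883359/740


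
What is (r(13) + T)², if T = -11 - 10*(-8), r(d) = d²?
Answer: 56644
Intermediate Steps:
T = 69 (T = -11 + 80 = 69)
(r(13) + T)² = (13² + 69)² = (169 + 69)² = 238² = 56644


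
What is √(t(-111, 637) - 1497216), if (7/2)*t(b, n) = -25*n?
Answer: I*√1501766 ≈ 1225.5*I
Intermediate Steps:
t(b, n) = -50*n/7 (t(b, n) = 2*(-25*n)/7 = -50*n/7)
√(t(-111, 637) - 1497216) = √(-50/7*637 - 1497216) = √(-4550 - 1497216) = √(-1501766) = I*√1501766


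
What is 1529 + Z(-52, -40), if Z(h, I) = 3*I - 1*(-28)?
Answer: 1437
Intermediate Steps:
Z(h, I) = 28 + 3*I (Z(h, I) = 3*I + 28 = 28 + 3*I)
1529 + Z(-52, -40) = 1529 + (28 + 3*(-40)) = 1529 + (28 - 120) = 1529 - 92 = 1437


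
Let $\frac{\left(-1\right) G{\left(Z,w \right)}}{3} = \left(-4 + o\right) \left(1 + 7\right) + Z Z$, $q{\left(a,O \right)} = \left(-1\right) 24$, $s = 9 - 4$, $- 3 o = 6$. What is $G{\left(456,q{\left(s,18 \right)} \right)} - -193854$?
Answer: $-429810$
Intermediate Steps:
$o = -2$ ($o = \left(- \frac{1}{3}\right) 6 = -2$)
$s = 5$ ($s = 9 - 4 = 5$)
$q{\left(a,O \right)} = -24$
$G{\left(Z,w \right)} = 144 - 3 Z^{2}$ ($G{\left(Z,w \right)} = - 3 \left(\left(-4 - 2\right) \left(1 + 7\right) + Z Z\right) = - 3 \left(\left(-6\right) 8 + Z^{2}\right) = - 3 \left(-48 + Z^{2}\right) = 144 - 3 Z^{2}$)
$G{\left(456,q{\left(s,18 \right)} \right)} - -193854 = \left(144 - 3 \cdot 456^{2}\right) - -193854 = \left(144 - 623808\right) + 193854 = -623664 + 193854 = -429810$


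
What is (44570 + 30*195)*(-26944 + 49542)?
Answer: 1139391160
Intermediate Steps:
(44570 + 30*195)*(-26944 + 49542) = (44570 + 5850)*22598 = 50420*22598 = 1139391160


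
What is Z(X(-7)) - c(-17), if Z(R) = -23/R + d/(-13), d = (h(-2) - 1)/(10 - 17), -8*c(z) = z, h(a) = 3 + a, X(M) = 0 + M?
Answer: 65/56 ≈ 1.1607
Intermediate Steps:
X(M) = M
c(z) = -z/8
d = 0 (d = ((3 - 2) - 1)/(10 - 17) = (1 - 1)/(-7) = 0*(-1/7) = 0)
Z(R) = -23/R (Z(R) = -23/R + 0/(-13) = -23/R + 0*(-1/13) = -23/R + 0 = -23/R)
Z(X(-7)) - c(-17) = -23/(-7) - (-1)*(-17)/8 = -23*(-1/7) - 1*17/8 = 23/7 - 17/8 = 65/56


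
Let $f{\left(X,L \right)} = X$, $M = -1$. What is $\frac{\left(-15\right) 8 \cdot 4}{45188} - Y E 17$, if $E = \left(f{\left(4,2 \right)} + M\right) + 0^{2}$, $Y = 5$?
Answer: $- \frac{2880855}{11297} \approx -255.01$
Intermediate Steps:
$E = 3$ ($E = \left(4 - 1\right) + 0^{2} = 3 + 0 = 3$)
$\frac{\left(-15\right) 8 \cdot 4}{45188} - Y E 17 = \frac{\left(-15\right) 8 \cdot 4}{45188} - 5 \cdot 3 \cdot 17 = \left(-120\right) 4 \cdot \frac{1}{45188} - 15 \cdot 17 = \left(-480\right) \frac{1}{45188} - 255 = - \frac{120}{11297} - 255 = - \frac{2880855}{11297}$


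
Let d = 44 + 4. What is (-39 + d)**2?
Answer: 81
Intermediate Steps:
d = 48
(-39 + d)**2 = (-39 + 48)**2 = 9**2 = 81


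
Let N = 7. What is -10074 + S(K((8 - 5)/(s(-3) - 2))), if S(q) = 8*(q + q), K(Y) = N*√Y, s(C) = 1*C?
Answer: -10074 + 112*I*√15/5 ≈ -10074.0 + 86.755*I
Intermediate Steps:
s(C) = C
K(Y) = 7*√Y
S(q) = 16*q (S(q) = 8*(2*q) = 16*q)
-10074 + S(K((8 - 5)/(s(-3) - 2))) = -10074 + 16*(7*√((8 - 5)/(-3 - 2))) = -10074 + 16*(7*√(3/(-5))) = -10074 + 16*(7*√(3*(-⅕))) = -10074 + 16*(7*√(-⅗)) = -10074 + 16*(7*(I*√15/5)) = -10074 + 16*(7*I*√15/5) = -10074 + 112*I*√15/5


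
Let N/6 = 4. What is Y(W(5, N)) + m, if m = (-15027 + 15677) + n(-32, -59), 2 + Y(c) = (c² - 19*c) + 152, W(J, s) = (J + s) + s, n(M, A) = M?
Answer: 2570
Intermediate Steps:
N = 24 (N = 6*4 = 24)
W(J, s) = J + 2*s
Y(c) = 150 + c² - 19*c (Y(c) = -2 + ((c² - 19*c) + 152) = -2 + (152 + c² - 19*c) = 150 + c² - 19*c)
m = 618 (m = (-15027 + 15677) - 32 = 650 - 32 = 618)
Y(W(5, N)) + m = (150 + (5 + 2*24)² - 19*(5 + 2*24)) + 618 = (150 + (5 + 48)² - 19*(5 + 48)) + 618 = (150 + 53² - 19*53) + 618 = (150 + 2809 - 1007) + 618 = 1952 + 618 = 2570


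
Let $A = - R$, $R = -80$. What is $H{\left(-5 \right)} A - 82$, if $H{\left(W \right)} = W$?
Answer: $-482$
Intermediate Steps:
$A = 80$ ($A = \left(-1\right) \left(-80\right) = 80$)
$H{\left(-5 \right)} A - 82 = \left(-5\right) 80 - 82 = -400 - 82 = -482$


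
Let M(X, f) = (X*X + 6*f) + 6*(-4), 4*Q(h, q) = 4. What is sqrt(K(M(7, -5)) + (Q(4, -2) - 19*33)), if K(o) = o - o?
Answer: I*sqrt(626) ≈ 25.02*I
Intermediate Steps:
Q(h, q) = 1 (Q(h, q) = (1/4)*4 = 1)
M(X, f) = -24 + X**2 + 6*f (M(X, f) = (X**2 + 6*f) - 24 = -24 + X**2 + 6*f)
K(o) = 0
sqrt(K(M(7, -5)) + (Q(4, -2) - 19*33)) = sqrt(0 + (1 - 19*33)) = sqrt(0 + (1 - 627)) = sqrt(0 - 626) = sqrt(-626) = I*sqrt(626)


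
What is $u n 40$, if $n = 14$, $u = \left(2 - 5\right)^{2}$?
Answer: $5040$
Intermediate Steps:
$u = 9$ ($u = \left(-3\right)^{2} = 9$)
$u n 40 = 9 \cdot 14 \cdot 40 = 126 \cdot 40 = 5040$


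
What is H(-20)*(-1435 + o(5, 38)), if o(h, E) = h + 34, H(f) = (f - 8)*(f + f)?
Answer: -1563520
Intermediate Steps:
H(f) = 2*f*(-8 + f) (H(f) = (-8 + f)*(2*f) = 2*f*(-8 + f))
o(h, E) = 34 + h
H(-20)*(-1435 + o(5, 38)) = (2*(-20)*(-8 - 20))*(-1435 + (34 + 5)) = (2*(-20)*(-28))*(-1435 + 39) = 1120*(-1396) = -1563520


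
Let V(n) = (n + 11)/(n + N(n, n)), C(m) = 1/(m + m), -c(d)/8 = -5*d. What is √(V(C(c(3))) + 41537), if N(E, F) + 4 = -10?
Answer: 3*√52072017442/3359 ≈ 203.80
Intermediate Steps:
c(d) = 40*d (c(d) = -(-40)*d = 40*d)
C(m) = 1/(2*m)
N(E, F) = -14 (N(E, F) = -4 - 10 = -14)
V(n) = (11 + n)/(-14 + n) (V(n) = (n + 11)/(n - 14) = (11 + n)/(-14 + n))
√(V(C(c(3))) + 41537) = √((11 + 1/(2*((40*3))))/(-14 + 1/(2*((40*3)))) + 41537) = √((11 + (½)/120)/(-14 + (½)/120) + 41537) = √((11 + (½)*(1/120))/(-14 + (½)*(1/120)) + 41537) = √((11 + 1/240)/(-14 + 1/240) + 41537) = √((2641/240)/(-3359/240) + 41537) = √(-240/3359*2641/240 + 41537) = √(-2641/3359 + 41537) = √(139520142/3359) = 3*√52072017442/3359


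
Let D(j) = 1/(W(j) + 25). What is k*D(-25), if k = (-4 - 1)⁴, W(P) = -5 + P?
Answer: -125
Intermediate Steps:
D(j) = 1/(20 + j) (D(j) = 1/((-5 + j) + 25) = 1/(20 + j))
k = 625 (k = (-5)⁴ = 625)
k*D(-25) = 625/(20 - 25) = 625/(-5) = 625*(-⅕) = -125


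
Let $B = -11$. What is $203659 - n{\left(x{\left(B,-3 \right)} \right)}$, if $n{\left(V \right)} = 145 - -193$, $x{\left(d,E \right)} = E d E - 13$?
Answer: $203321$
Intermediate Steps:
$x{\left(d,E \right)} = -13 + d E^{2}$ ($x{\left(d,E \right)} = d E^{2} - 13 = -13 + d E^{2}$)
$n{\left(V \right)} = 338$ ($n{\left(V \right)} = 145 + 193 = 338$)
$203659 - n{\left(x{\left(B,-3 \right)} \right)} = 203659 - 338 = 203321$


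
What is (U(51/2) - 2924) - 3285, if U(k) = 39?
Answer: -6170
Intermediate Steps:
(U(51/2) - 2924) - 3285 = (39 - 2924) - 3285 = -2885 - 3285 = -6170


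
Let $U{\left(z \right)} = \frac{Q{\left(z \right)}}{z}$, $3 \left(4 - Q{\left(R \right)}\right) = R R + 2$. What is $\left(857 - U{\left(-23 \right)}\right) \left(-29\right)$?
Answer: $- \frac{566602}{23} \approx -24635.0$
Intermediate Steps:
$Q{\left(R \right)} = \frac{10}{3} - \frac{R^{2}}{3}$ ($Q{\left(R \right)} = 4 - \frac{R R + 2}{3} = 4 - \frac{R^{2} + 2}{3} = 4 - \frac{2 + R^{2}}{3} = 4 - \left(\frac{2}{3} + \frac{R^{2}}{3}\right) = \frac{10}{3} - \frac{R^{2}}{3}$)
$U{\left(z \right)} = \frac{\frac{10}{3} - \frac{z^{2}}{3}}{z}$
$\left(857 - U{\left(-23 \right)}\right) \left(-29\right) = \left(857 - \frac{10 - \left(-23\right)^{2}}{3 \left(-23\right)}\right) \left(-29\right) = \left(857 - \frac{1}{3} \left(- \frac{1}{23}\right) \left(10 - 529\right)\right) \left(-29\right) = \left(857 - \frac{1}{3} \left(- \frac{1}{23}\right) \left(-519\right)\right) \left(-29\right) = \left(857 - \frac{173}{23}\right) \left(-29\right) = \frac{19538}{23} \left(-29\right) = - \frac{566602}{23}$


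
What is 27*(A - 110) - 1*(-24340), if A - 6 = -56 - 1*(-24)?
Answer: 20668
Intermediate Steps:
A = -26 (A = 6 + (-56 - 1*(-24)) = 6 + (-56 + 24) = 6 - 32 = -26)
27*(A - 110) - 1*(-24340) = 27*(-26 - 110) - 1*(-24340) = 27*(-136) + 24340 = -3672 + 24340 = 20668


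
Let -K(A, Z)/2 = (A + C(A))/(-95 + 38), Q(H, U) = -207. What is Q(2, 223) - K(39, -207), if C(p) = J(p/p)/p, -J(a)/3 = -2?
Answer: -154405/741 ≈ -208.37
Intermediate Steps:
J(a) = 6 (J(a) = -3*(-2) = 6)
C(p) = 6/p
K(A, Z) = 2*A/57 + 4/(19*A) (K(A, Z) = -2*(A + 6/A)/(-95 + 38) = -2*(A + 6/A)/(-57) = -2*(A + 6/A)*(-1)/57 = -2*(-2/(19*A) - A/57) = 2*A/57 + 4/(19*A))
Q(2, 223) - K(39, -207) = -207 - 2*(6 + 39²)/(57*39) = -207 - 2*(6 + 1521)/(57*39) = -207 - 2*1527/(57*39) = -207 - 1*1018/741 = -207 - 1018/741 = -154405/741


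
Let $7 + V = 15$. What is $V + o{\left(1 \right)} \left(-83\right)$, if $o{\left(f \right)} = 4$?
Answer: $-324$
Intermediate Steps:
$V = 8$ ($V = -7 + 15 = 8$)
$V + o{\left(1 \right)} \left(-83\right) = 8 + 4 \left(-83\right) = 8 - 332 = -324$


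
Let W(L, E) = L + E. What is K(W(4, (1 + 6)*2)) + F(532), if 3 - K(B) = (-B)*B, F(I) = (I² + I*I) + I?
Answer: 566907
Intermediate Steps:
W(L, E) = E + L
F(I) = I + 2*I² (F(I) = (I² + I²) + I = 2*I² + I = I + 2*I²)
K(B) = 3 + B² (K(B) = 3 - (-B)*B = 3 - (-1)*B² = 3 + B²)
K(W(4, (1 + 6)*2)) + F(532) = (3 + ((1 + 6)*2 + 4)²) + 532*(1 + 2*532) = (3 + (7*2 + 4)²) + 532*(1 + 1064) = (3 + (14 + 4)²) + 532*1065 = (3 + 18²) + 566580 = (3 + 324) + 566580 = 327 + 566580 = 566907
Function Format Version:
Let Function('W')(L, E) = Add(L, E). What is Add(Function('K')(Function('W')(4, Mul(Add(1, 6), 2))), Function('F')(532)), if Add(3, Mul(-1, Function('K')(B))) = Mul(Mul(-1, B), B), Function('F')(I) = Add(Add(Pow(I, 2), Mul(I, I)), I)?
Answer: 566907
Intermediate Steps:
Function('W')(L, E) = Add(E, L)
Function('F')(I) = Add(I, Mul(2, Pow(I, 2))) (Function('F')(I) = Add(Add(Pow(I, 2), Pow(I, 2)), I) = Add(Mul(2, Pow(I, 2)), I) = Add(I, Mul(2, Pow(I, 2))))
Function('K')(B) = Add(3, Pow(B, 2)) (Function('K')(B) = Add(3, Mul(-1, Mul(Mul(-1, B), B))) = Add(3, Mul(-1, Mul(-1, Pow(B, 2)))) = Add(3, Pow(B, 2)))
Add(Function('K')(Function('W')(4, Mul(Add(1, 6), 2))), Function('F')(532)) = Add(Add(3, Pow(Add(Mul(Add(1, 6), 2), 4), 2)), Mul(532, Add(1, Mul(2, 532)))) = Add(Add(3, Pow(Add(Mul(7, 2), 4), 2)), Mul(532, Add(1, 1064))) = Add(Add(3, Pow(Add(14, 4), 2)), Mul(532, 1065)) = Add(Add(3, Pow(18, 2)), 566580) = Add(Add(3, 324), 566580) = Add(327, 566580) = 566907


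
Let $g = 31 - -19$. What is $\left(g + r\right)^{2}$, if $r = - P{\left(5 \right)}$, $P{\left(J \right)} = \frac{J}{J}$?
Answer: $2401$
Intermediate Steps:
$g = 50$ ($g = 31 + 19 = 50$)
$P{\left(J \right)} = 1$
$r = -1$ ($r = \left(-1\right) 1 = -1$)
$\left(g + r\right)^{2} = \left(50 - 1\right)^{2} = 49^{2} = 2401$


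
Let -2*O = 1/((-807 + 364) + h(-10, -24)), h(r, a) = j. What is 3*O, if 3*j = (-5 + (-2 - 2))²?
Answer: 3/832 ≈ 0.0036058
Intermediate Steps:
j = 27 (j = (-5 + (-2 - 2))²/3 = (-5 - 4)²/3 = (⅓)*(-9)² = (⅓)*81 = 27)
h(r, a) = 27
O = 1/832 (O = -1/(2*((-807 + 364) + 27)) = -1/(2*(-443 + 27)) = -½/(-416) = -½*(-1/416) = 1/832 ≈ 0.0012019)
3*O = 3*(1/832) = 3/832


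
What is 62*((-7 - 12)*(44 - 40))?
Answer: -4712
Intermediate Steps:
62*((-7 - 12)*(44 - 40)) = 62*(-19*4) = 62*(-76) = -4712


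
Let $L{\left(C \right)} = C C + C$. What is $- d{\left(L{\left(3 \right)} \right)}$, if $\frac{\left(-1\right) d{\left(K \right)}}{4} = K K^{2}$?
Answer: $6912$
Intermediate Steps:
$L{\left(C \right)} = C + C^{2}$ ($L{\left(C \right)} = C^{2} + C = C + C^{2}$)
$d{\left(K \right)} = - 4 K^{3}$ ($d{\left(K \right)} = - 4 K K^{2} = - 4 K^{3}$)
$- d{\left(L{\left(3 \right)} \right)} = - \left(-4\right) \left(3 \left(1 + 3\right)\right)^{3} = - \left(-4\right) \left(3 \cdot 4\right)^{3} = - \left(-4\right) 12^{3} = - \left(-4\right) 1728 = \left(-1\right) \left(-6912\right) = 6912$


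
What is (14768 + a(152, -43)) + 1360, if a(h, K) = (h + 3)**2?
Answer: 40153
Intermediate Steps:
a(h, K) = (3 + h)**2
(14768 + a(152, -43)) + 1360 = (14768 + (3 + 152)**2) + 1360 = (14768 + 155**2) + 1360 = (14768 + 24025) + 1360 = 38793 + 1360 = 40153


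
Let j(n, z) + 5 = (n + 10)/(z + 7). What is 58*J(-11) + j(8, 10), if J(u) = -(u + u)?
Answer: 21625/17 ≈ 1272.1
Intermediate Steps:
J(u) = -2*u
j(n, z) = -5 + (10 + n)/(7 + z) (j(n, z) = -5 + (n + 10)/(z + 7) = -5 + (10 + n)/(7 + z))
58*J(-11) + j(8, 10) = 58*(-2*(-11)) + (-25 + 8 - 5*10)/(7 + 10) = 58*22 + (-25 + 8 - 50)/17 = 1276 + (1/17)*(-67) = 1276 - 67/17 = 21625/17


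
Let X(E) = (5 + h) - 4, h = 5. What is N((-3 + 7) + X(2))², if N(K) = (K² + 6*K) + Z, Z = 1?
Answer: 25921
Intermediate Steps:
X(E) = 6 (X(E) = (5 + 5) - 4 = 10 - 4 = 6)
N(K) = 1 + K² + 6*K (N(K) = (K² + 6*K) + 1 = 1 + K² + 6*K)
N((-3 + 7) + X(2))² = (1 + ((-3 + 7) + 6)² + 6*((-3 + 7) + 6))² = (1 + (4 + 6)² + 6*(4 + 6))² = (1 + 10² + 6*10)² = (1 + 100 + 60)² = 161² = 25921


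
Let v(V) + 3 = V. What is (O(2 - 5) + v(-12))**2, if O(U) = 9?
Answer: 36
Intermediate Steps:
v(V) = -3 + V
(O(2 - 5) + v(-12))**2 = (9 + (-3 - 12))**2 = (9 - 15)**2 = (-6)**2 = 36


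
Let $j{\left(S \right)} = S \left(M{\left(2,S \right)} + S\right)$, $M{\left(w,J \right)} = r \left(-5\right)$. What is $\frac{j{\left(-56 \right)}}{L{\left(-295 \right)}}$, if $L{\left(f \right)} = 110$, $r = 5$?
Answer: $\frac{2268}{55} \approx 41.236$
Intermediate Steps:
$M{\left(w,J \right)} = -25$ ($M{\left(w,J \right)} = 5 \left(-5\right) = -25$)
$j{\left(S \right)} = S \left(-25 + S\right)$
$\frac{j{\left(-56 \right)}}{L{\left(-295 \right)}} = \frac{\left(-56\right) \left(-25 - 56\right)}{110} = \left(-56\right) \left(-81\right) \frac{1}{110} = 4536 \cdot \frac{1}{110} = \frac{2268}{55}$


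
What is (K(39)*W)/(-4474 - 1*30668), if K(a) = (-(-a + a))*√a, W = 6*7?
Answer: 0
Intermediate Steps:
W = 42
K(a) = 0 (K(a) = (-1*0)*√a = 0*√a = 0)
(K(39)*W)/(-4474 - 1*30668) = (0*42)/(-4474 - 1*30668) = 0/(-4474 - 30668) = 0/(-35142) = 0*(-1/35142) = 0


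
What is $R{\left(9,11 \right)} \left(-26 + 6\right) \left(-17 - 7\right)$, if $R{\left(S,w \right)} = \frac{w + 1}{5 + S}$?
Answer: $\frac{2880}{7} \approx 411.43$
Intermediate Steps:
$R{\left(S,w \right)} = \frac{1 + w}{5 + S}$
$R{\left(9,11 \right)} \left(-26 + 6\right) \left(-17 - 7\right) = \frac{1 + 11}{5 + 9} \left(-26 + 6\right) \left(-17 - 7\right) = \frac{1}{14} \cdot 12 \left(\left(-20\right) \left(-24\right)\right) = \frac{1}{14} \cdot 12 \cdot 480 = \frac{6}{7} \cdot 480 = \frac{2880}{7}$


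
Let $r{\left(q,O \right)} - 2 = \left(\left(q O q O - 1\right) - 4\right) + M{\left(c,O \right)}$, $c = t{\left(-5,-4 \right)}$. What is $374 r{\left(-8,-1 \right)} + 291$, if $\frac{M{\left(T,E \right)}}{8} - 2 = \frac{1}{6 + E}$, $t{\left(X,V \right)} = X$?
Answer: $\frac{148437}{5} \approx 29687.0$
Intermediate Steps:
$c = -5$
$M{\left(T,E \right)} = 16 + \frac{8}{6 + E}$
$r{\left(q,O \right)} = -3 + O^{2} q^{2} + \frac{8 \left(13 + 2 O\right)}{6 + O}$ ($r{\left(q,O \right)} = 2 + \left(\left(\left(q O q O - 1\right) - 4\right) + \frac{8 \left(13 + 2 O\right)}{6 + O}\right) = 2 + \left(\left(\left(O q q O - 1\right) - 4\right) + \frac{8 \left(13 + 2 O\right)}{6 + O}\right) = 2 + \left(\left(\left(O q^{2} O - 1\right) - 4\right) + \frac{8 \left(13 + 2 O\right)}{6 + O}\right) = 2 + \left(\left(\left(O^{2} q^{2} - 1\right) - 4\right) + \frac{8 \left(13 + 2 O\right)}{6 + O}\right) = 2 + \left(\left(\left(-1 + O^{2} q^{2}\right) - 4\right) + \frac{8 \left(13 + 2 O\right)}{6 + O}\right) = 2 + \left(\left(-5 + O^{2} q^{2}\right) + \frac{8 \left(13 + 2 O\right)}{6 + O}\right) = 2 + \left(-5 + O^{2} q^{2} + \frac{8 \left(13 + 2 O\right)}{6 + O}\right) = -3 + O^{2} q^{2} + \frac{8 \left(13 + 2 O\right)}{6 + O}$)
$374 r{\left(-8,-1 \right)} + 291 = 374 \frac{104 + 16 \left(-1\right) + \left(-3 + \left(-1\right)^{2} \left(-8\right)^{2}\right) \left(6 - 1\right)}{6 - 1} + 291 = 374 \frac{104 - 16 + \left(-3 + 1 \cdot 64\right) 5}{5} + 291 = 374 \frac{104 - 16 + \left(-3 + 64\right) 5}{5} + 291 = 374 \frac{104 - 16 + 61 \cdot 5}{5} + 291 = 374 \frac{104 - 16 + 305}{5} + 291 = 374 \cdot \frac{1}{5} \cdot 393 + 291 = 374 \cdot \frac{393}{5} + 291 = \frac{146982}{5} + 291 = \frac{148437}{5}$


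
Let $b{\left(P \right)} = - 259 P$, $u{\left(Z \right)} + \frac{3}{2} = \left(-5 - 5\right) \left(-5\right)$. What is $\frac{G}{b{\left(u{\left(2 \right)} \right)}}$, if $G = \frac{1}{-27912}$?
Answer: $\frac{1}{350616588} \approx 2.8521 \cdot 10^{-9}$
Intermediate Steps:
$u{\left(Z \right)} = \frac{97}{2}$ ($u{\left(Z \right)} = - \frac{3}{2} + \left(-5 - 5\right) \left(-5\right) = - \frac{3}{2} - -50 = - \frac{3}{2} + 50 = \frac{97}{2}$)
$G = - \frac{1}{27912} \approx -3.5827 \cdot 10^{-5}$
$\frac{G}{b{\left(u{\left(2 \right)} \right)}} = - \frac{1}{27912 \left(\left(-259\right) \frac{97}{2}\right)} = - \frac{1}{27912 \left(- \frac{25123}{2}\right)} = \left(- \frac{1}{27912}\right) \left(- \frac{2}{25123}\right) = \frac{1}{350616588}$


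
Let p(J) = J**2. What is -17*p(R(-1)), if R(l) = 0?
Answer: 0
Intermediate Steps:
-17*p(R(-1)) = -17*0**2 = -17*0 = 0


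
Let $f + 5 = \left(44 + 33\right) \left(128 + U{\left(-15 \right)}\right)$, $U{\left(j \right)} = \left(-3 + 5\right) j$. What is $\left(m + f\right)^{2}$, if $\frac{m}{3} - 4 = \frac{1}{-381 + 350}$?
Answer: $\frac{54821539600}{961} \approx 5.7046 \cdot 10^{7}$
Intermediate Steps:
$U{\left(j \right)} = 2 j$
$m = \frac{369}{31}$ ($m = 12 + \frac{3}{-381 + 350} = 12 + \frac{3}{-31} = 12 + 3 \left(- \frac{1}{31}\right) = 12 - \frac{3}{31} = \frac{369}{31} \approx 11.903$)
$f = 7541$ ($f = -5 + \left(44 + 33\right) \left(128 + 2 \left(-15\right)\right) = -5 + 77 \left(128 - 30\right) = -5 + 77 \cdot 98 = -5 + 7546 = 7541$)
$\left(m + f\right)^{2} = \left(\frac{369}{31} + 7541\right)^{2} = \left(\frac{234140}{31}\right)^{2} = \frac{54821539600}{961}$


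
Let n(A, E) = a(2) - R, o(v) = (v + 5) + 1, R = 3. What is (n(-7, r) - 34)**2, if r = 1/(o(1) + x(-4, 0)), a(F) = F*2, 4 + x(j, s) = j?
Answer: 1089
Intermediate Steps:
x(j, s) = -4 + j
o(v) = 6 + v (o(v) = (5 + v) + 1 = 6 + v)
a(F) = 2*F
r = -1 (r = 1/((6 + 1) + (-4 - 4)) = 1/(7 - 8) = 1/(-1) = -1)
n(A, E) = 1 (n(A, E) = 2*2 - 1*3 = 4 - 3 = 1)
(n(-7, r) - 34)**2 = (1 - 34)**2 = (-33)**2 = 1089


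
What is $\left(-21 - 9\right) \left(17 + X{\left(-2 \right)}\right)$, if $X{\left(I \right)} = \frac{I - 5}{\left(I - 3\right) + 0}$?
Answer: $-552$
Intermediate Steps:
$X{\left(I \right)} = \frac{-5 + I}{-3 + I}$ ($X{\left(I \right)} = \frac{-5 + I}{\left(-3 + I\right) + 0} = \frac{-5 + I}{-3 + I}$)
$\left(-21 - 9\right) \left(17 + X{\left(-2 \right)}\right) = \left(-21 - 9\right) \left(17 + \frac{-5 - 2}{-3 - 2}\right) = - 30 \left(17 + \frac{1}{-5} \left(-7\right)\right) = - 30 \left(17 - - \frac{7}{5}\right) = - 30 \left(17 + \frac{7}{5}\right) = \left(-30\right) \frac{92}{5} = -552$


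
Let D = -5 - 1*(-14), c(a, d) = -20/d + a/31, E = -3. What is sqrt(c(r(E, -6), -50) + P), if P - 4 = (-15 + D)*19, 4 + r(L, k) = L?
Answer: I*sqrt(2638565)/155 ≈ 10.48*I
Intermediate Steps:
r(L, k) = -4 + L
c(a, d) = -20/d + a/31 (c(a, d) = -20/d + a*(1/31) = -20/d + a/31)
D = 9 (D = -5 + 14 = 9)
P = -110 (P = 4 + (-15 + 9)*19 = 4 - 6*19 = 4 - 114 = -110)
sqrt(c(r(E, -6), -50) + P) = sqrt((-20/(-50) + (-4 - 3)/31) - 110) = sqrt((-20*(-1/50) + (1/31)*(-7)) - 110) = sqrt((2/5 - 7/31) - 110) = sqrt(27/155 - 110) = sqrt(-17023/155) = I*sqrt(2638565)/155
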